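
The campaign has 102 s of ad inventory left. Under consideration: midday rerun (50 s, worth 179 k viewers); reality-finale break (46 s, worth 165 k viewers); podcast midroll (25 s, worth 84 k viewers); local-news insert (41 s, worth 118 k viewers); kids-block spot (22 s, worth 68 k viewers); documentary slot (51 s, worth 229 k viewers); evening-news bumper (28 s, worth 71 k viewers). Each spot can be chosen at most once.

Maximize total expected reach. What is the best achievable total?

Filling by ratio: reality-finale break + documentary slot for 394, with 5 s left unused.
Replace reality-finale break with midday rerun: the trade gains 14 net, giving 408 at 101 s.
An exhaustive check of the 128 subsets confirms 408.

408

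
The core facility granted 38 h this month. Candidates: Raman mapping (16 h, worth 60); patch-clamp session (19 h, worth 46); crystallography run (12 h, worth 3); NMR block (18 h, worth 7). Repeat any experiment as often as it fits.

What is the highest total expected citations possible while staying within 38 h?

120

Ranking by ratio (expected citations/h): Raman mapping 3.75, patch-clamp session 2.42, NMR block 0.39, crystallography run 0.25.
Best packing: 2×Raman mapping — 32 h, 120 total.
Nothing else within 38 h beats 120.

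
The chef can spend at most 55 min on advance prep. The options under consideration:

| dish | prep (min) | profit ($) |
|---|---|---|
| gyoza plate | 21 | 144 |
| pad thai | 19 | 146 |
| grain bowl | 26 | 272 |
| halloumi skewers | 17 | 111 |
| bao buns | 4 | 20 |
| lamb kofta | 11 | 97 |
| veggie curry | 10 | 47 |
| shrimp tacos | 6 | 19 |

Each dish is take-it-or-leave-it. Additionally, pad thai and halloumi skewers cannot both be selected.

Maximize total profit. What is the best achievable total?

480

The ratio ordering already packs tightly: grain bowl + halloumi skewers + lamb kofta, 54 min, 480.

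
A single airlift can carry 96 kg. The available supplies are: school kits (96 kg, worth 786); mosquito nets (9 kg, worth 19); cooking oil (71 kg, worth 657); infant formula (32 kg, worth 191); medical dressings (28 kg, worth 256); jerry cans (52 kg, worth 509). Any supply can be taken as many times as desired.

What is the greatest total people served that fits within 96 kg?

Density check — jerry cans 9.79, cooking oil 9.25, medical dressings 9.14, school kits 8.19 are the best per kg.
The ratio heuristic lands on mosquito nets + medical dressings + jerry cans (784) but leaves 7 kg idle.
Replace jerry cans with 2×medical dressings: the trade gains 3 net, giving 787 at 93 kg.

787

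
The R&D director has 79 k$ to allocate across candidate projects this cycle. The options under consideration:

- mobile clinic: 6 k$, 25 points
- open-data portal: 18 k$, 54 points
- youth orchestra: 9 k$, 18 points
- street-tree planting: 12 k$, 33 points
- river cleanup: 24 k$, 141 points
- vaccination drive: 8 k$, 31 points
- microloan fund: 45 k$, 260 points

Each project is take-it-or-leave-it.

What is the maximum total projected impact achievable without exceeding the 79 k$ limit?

432

Density check — river cleanup 5.88, microloan fund 5.78, mobile clinic 4.17, vaccination drive 3.88 are the best per k$.
The ratio heuristic lands on mobile clinic + river cleanup + microloan fund (426) but leaves 4 k$ idle.
The 6 k$ tied up in mobile clinic is better spent on vaccination drive — total rises to 432 (77 k$).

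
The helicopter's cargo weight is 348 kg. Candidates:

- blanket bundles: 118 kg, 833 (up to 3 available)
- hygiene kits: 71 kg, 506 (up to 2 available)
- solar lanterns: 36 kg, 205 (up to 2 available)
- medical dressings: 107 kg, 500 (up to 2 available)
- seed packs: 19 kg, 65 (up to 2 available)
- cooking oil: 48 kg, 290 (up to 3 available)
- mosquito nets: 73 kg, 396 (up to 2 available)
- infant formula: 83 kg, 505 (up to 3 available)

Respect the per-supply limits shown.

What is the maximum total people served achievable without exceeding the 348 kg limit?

2377

Greedy by ratio would take blanket bundles + 2×hygiene kits + infant formula: 343 kg used, total 2350.
Dropping hygiene kits and infant formula frees 154 kg; slotting in blanket bundles + solar lanterns (154 kg) lifts the total to 2377 at 343 kg.
That's the maximum — no swap from here does better than 2377.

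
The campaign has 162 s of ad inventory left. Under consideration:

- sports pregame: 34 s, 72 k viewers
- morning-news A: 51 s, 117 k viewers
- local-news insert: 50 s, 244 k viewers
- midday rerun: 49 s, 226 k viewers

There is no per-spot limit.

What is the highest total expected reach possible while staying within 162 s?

Taking 3×local-news insert: 150 s used, 732 in expected reach.

732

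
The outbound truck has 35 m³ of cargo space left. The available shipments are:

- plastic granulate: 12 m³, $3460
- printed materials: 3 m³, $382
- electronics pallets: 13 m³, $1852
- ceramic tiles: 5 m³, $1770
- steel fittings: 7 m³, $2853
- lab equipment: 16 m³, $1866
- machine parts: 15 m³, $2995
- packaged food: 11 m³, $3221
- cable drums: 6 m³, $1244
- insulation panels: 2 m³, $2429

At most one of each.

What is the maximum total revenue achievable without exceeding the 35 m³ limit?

12345

Taking the top-ratio shipments first gives printed materials + ceramic tiles + steel fittings + packaged food + cable drums + insulation panels for 11899 (34 m³).
The 11 m³ tied up in ceramic tiles and cable drums is better spent on plastic granulate — total rises to 12345 (35 m³).
An exhaustive check of the 1024 subsets confirms 12345.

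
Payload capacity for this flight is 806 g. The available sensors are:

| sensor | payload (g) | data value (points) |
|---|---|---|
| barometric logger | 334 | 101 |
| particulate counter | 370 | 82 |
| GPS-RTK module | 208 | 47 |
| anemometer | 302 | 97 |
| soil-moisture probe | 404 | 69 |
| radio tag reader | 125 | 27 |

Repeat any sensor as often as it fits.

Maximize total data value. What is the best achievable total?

229

A density-first pass picks 2×anemometer + radio tag reader — 221 at 729 g.
Replace 2×anemometer with 2×barometric logger: the trade gains 8 net, giving 229 at 793 g.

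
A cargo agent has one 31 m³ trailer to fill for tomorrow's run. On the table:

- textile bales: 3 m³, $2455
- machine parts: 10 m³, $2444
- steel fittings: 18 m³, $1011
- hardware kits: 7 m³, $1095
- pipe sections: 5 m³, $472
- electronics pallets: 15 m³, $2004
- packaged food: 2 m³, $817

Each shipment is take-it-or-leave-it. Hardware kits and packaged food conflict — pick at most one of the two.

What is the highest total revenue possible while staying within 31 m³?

7720

Textile bales + machine parts + electronics pallets + packaged food uses 30 of the 31 m³ and totals 7720.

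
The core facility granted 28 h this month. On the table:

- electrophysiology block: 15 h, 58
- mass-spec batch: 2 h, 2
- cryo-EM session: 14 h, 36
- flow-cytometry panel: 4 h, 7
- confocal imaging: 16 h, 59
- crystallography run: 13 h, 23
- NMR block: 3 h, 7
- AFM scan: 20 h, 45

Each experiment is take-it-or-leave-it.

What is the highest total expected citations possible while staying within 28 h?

81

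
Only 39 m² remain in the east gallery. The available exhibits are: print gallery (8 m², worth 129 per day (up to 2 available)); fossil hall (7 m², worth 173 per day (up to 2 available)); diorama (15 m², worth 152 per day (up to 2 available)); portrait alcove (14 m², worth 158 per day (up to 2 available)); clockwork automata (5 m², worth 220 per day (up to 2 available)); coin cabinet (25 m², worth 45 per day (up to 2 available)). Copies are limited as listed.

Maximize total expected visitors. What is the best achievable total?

944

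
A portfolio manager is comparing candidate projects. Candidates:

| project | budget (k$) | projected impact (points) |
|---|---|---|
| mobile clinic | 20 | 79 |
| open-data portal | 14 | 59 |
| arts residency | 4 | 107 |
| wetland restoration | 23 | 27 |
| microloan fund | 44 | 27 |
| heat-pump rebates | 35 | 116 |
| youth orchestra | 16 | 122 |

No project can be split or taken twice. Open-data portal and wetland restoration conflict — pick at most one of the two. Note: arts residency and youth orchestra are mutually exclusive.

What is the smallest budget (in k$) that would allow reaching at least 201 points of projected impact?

36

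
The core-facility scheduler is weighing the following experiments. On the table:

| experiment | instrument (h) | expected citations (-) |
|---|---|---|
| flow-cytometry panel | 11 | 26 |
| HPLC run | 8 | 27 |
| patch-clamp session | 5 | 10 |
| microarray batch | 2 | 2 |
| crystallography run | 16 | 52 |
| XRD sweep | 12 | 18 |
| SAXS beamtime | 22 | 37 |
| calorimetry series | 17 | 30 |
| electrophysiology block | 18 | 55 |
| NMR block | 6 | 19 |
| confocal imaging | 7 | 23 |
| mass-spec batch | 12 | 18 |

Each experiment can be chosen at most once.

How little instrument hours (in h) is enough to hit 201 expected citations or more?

Look for the lowest-instrument combination reaching 201.
flow-cytometry panel + HPLC run + crystallography run + electrophysiology block + NMR block + confocal imaging reaches 202 using 66 h.
No combination under 66 h hits 201.

66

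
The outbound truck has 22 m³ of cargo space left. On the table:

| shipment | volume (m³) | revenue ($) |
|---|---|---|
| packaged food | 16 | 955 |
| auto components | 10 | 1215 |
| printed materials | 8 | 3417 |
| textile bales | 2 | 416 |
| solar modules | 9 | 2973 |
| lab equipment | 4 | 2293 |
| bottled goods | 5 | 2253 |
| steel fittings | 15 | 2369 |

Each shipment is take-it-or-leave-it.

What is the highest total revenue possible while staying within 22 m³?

Ranking by ratio (revenue/m³): lab equipment 573.25, bottled goods 450.60, printed materials 427.12.
Greedy by ratio would take printed materials + textile bales + lab equipment + bottled goods: 19 m³ used, total 8379.
Dropping textile bales and bottled goods frees 7 m³; slotting in solar modules (9 m³) lifts the total to 8683 at 21 m³.

8683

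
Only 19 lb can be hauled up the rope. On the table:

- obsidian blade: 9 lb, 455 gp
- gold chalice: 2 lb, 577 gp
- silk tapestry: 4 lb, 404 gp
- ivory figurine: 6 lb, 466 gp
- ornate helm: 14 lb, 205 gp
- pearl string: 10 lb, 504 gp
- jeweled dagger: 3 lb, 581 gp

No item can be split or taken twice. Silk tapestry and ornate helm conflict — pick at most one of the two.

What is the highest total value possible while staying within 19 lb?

Ranking by ratio (value/lb): gold chalice 288.50, jeweled dagger 193.67, silk tapestry 101.00, ivory figurine 77.67.
The ratio heuristic lands on gold chalice + silk tapestry + ivory figurine + jeweled dagger (2028) but leaves 4 lb idle.
The 6 lb tied up in ivory figurine is better spent on pearl string — total rises to 2066 (19 lb).
Nothing else feasible within 19 lb beats 2066.

2066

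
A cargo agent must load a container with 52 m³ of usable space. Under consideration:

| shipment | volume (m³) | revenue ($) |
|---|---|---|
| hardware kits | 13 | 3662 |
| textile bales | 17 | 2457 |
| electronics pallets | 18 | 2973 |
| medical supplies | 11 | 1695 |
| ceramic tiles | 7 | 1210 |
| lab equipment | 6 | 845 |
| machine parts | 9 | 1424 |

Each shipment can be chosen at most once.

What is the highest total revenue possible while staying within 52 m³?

Ranking by ratio (revenue/m³): hardware kits 281.69, ceramic tiles 172.86, electronics pallets 165.17, machine parts 158.22.
The ratio heuristic lands on hardware kits + electronics pallets + ceramic tiles + machine parts (9269) but leaves 5 m³ idle.
The 7 m³ tied up in ceramic tiles is better spent on medical supplies — total rises to 9754 (51 m³).
Next best is hardware kits + textile bales + ceramic tiles + lab equipment + machine parts at 9598 (52 m³) — short by 156.

9754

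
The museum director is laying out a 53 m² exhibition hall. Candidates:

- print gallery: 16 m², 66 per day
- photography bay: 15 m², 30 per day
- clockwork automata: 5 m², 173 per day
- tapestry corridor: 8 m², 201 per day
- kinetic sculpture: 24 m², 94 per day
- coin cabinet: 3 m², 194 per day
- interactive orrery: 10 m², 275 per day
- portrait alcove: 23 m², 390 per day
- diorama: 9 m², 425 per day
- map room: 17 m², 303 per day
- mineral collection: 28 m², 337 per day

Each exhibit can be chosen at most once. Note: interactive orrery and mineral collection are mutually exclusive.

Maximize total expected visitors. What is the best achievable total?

Taking clockwork automata + tapestry corridor + coin cabinet + interactive orrery + diorama + map room: 52 m² used, 1571 in expected visitors.

1571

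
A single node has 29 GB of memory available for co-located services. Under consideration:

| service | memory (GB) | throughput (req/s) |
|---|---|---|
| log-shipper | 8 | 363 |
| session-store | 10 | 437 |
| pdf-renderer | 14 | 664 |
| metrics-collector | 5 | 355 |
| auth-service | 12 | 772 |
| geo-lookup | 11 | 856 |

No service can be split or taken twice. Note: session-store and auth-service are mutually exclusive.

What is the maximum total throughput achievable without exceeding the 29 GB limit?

Taking metrics-collector + auth-service + geo-lookup: 28 GB used, 1983 in throughput.
Every other selection either busts 29 GB or breaks a pairing rule or fails to beat 1983.

1983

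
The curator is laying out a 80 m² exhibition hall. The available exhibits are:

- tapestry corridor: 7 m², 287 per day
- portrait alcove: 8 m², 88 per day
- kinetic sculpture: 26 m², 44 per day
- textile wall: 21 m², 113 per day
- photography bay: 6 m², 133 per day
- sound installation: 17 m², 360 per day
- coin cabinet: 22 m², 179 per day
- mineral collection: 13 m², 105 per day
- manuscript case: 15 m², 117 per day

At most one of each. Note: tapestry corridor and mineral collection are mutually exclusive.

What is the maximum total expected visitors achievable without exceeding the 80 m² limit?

1164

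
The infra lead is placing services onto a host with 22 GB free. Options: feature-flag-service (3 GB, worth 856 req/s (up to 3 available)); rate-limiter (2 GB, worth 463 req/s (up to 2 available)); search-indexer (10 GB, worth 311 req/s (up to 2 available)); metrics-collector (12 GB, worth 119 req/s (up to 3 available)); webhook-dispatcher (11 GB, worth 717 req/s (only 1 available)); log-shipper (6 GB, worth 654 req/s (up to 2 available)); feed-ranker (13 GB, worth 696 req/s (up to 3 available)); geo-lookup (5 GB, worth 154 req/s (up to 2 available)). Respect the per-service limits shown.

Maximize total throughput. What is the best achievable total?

4148

Taking 3×feature-flag-service + 2×rate-limiter + log-shipper: 19 GB used, 4148 in throughput.
No other feasible combination exceeds 4148.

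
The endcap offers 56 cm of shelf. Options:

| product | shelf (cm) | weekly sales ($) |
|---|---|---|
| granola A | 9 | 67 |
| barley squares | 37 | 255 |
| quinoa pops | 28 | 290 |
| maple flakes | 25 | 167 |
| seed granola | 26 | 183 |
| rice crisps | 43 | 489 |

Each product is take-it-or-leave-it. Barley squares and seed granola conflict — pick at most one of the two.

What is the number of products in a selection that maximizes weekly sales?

Best achievable weekly sales is 556.
One optimal bundle: granola A + rice crisps (52 cm).
Any selection reaching 556 contains exactly 2 products.

2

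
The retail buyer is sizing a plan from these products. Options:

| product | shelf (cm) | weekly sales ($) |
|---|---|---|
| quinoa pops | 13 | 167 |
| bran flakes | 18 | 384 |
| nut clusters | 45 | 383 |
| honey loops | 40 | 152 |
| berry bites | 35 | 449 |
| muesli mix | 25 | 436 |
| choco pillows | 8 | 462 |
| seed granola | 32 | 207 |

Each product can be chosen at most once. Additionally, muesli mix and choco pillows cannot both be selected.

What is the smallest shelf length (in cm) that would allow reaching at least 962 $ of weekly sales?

39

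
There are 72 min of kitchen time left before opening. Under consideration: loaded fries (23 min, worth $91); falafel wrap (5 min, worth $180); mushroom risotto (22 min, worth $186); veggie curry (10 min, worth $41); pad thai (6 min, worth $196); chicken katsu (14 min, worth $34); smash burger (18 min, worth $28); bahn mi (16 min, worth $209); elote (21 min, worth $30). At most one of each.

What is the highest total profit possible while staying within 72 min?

The ratio heuristic lands on falafel wrap + mushroom risotto + veggie curry + pad thai + bahn mi (812) but leaves 13 min idle.
Dropping veggie curry frees 10 min; slotting in loaded fries (23 min) lifts the total to 862 at 72 min.
Runner-up falafel wrap + mushroom risotto + veggie curry + pad thai + bahn mi tops out at 812.

862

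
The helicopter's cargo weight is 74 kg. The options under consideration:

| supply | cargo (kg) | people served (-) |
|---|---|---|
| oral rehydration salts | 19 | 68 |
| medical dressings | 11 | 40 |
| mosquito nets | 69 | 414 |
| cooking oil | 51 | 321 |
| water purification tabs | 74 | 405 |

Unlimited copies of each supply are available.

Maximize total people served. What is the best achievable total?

414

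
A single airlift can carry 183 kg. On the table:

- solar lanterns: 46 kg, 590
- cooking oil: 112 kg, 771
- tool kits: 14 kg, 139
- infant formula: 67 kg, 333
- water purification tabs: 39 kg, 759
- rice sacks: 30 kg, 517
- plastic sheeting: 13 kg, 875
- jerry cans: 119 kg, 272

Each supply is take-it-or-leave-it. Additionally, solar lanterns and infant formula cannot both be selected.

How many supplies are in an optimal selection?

5

Optimal total is 2880.
solar lanterns + tool kits + water purification tabs + rice sacks + plastic sheeting hits 2880 at 142 kg.
Every optimal selection uses 5 supplies.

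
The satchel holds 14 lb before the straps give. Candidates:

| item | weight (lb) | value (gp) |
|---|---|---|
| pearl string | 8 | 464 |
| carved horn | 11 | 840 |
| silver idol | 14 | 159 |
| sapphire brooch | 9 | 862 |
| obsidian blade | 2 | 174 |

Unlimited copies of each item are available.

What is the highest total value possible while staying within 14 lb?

1218

By value per lb: sapphire brooch 95.78, obsidian blade 87.00, carved horn 76.36, pearl string 58.00 lead.
Greedy by ratio would take sapphire brooch + 2×obsidian blade: 13 lb used, total 1210.
Replace sapphire brooch with 5×obsidian blade: the trade gains 8 net, giving 1218 at 14 lb.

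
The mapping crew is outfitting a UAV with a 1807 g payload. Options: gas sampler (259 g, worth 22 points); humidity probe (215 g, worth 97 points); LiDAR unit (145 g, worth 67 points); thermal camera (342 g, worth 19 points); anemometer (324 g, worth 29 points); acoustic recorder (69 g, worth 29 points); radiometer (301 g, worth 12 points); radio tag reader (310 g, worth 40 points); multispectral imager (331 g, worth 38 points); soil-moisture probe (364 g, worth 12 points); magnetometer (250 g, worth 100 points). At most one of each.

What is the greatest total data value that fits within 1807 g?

400

The ratio ordering already packs tightly: humidity probe + LiDAR unit + anemometer + acoustic recorder + radio tag reader + multispectral imager + magnetometer, 1644 g, 400.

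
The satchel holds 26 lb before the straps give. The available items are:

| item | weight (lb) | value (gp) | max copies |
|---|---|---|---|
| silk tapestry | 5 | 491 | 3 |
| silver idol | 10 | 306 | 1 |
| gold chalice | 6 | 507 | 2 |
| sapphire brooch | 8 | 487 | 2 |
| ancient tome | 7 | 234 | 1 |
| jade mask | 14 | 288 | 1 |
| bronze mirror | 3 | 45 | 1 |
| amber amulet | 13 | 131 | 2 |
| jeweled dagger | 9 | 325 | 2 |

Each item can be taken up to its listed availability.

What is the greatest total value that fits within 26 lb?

2041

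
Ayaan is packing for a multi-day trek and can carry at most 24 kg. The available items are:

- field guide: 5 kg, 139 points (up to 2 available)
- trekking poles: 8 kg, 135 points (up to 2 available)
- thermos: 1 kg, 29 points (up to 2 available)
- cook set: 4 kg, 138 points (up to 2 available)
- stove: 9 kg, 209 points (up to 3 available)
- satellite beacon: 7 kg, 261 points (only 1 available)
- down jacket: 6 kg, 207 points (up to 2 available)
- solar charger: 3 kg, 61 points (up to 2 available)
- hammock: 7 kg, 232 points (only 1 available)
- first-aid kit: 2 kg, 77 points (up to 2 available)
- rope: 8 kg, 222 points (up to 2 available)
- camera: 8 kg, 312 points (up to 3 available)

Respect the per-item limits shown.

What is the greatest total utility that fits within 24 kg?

936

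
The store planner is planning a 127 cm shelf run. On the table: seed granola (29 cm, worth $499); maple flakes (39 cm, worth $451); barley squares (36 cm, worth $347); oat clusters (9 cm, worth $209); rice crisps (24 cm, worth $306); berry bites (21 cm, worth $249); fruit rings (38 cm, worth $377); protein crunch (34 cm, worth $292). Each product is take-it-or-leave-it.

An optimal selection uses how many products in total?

5

Optimal total is 1714.
One optimal bundle: seed granola + maple flakes + oat clusters + rice crisps + berry bites (122 cm).
All optima have 5 products.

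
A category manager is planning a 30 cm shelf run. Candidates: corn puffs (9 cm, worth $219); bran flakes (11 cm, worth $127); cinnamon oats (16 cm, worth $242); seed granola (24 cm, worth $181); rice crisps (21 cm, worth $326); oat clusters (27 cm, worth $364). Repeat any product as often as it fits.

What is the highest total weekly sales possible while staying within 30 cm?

657

Best packing: 3×corn puffs — 27 cm, 657 total.
Every other selection either busts 30 cm or fails to beat 657.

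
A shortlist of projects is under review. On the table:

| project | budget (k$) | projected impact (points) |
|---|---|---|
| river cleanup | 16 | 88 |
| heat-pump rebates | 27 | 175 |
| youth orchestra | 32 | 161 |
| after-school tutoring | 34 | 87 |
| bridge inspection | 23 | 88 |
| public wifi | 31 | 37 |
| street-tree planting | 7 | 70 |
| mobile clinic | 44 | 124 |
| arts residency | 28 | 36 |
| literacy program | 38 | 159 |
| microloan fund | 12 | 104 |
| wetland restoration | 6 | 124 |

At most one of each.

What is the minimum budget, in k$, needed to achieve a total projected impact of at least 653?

Look for the lowest-budget combination reaching 653.
river cleanup + heat-pump rebates + youth orchestra + street-tree planting + microloan fund + wetland restoration: 722 projected impact at 100 k$.
Any bundle with less than 100 k$ falls short of 653.

100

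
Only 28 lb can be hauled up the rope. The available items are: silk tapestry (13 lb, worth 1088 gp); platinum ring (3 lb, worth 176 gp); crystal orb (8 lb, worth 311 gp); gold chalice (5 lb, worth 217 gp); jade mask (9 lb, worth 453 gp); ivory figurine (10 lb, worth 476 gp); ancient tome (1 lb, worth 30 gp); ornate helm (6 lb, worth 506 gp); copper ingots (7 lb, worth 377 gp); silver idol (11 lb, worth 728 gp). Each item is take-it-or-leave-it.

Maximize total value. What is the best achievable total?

A density-first pass picks silk tapestry + platinum ring + gold chalice + ancient tome + ornate helm — 2017 at 28 lb.
The 9 lb tied up in platinum ring and gold chalice and ancient tome is better spent on jade mask — total rises to 2047 (28 lb).
Every other selection either busts 28 lb or fails to beat 2047.

2047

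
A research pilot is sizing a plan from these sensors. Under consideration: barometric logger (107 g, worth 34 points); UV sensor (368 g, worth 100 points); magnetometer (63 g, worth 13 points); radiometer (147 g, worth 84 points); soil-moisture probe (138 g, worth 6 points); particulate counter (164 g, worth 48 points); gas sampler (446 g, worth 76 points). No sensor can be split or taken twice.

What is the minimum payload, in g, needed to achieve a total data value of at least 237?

742

Minimise g subject to total data value ≥ 237.
UV sensor + magnetometer + radiometer + particulate counter reaches 245 using 742 g.
No combination under 742 g hits 237.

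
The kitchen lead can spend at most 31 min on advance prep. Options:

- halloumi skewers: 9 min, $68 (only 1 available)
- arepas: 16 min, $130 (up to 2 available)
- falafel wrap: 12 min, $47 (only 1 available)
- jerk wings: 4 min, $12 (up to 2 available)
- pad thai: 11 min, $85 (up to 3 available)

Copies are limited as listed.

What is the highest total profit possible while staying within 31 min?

Greedy by ratio would take arepas + jerk wings + pad thai: 31 min used, total 227.
Dropping arepas and jerk wings frees 20 min; slotting in halloumi skewers + pad thai (20 min) lifts the total to 238 at 31 min.

238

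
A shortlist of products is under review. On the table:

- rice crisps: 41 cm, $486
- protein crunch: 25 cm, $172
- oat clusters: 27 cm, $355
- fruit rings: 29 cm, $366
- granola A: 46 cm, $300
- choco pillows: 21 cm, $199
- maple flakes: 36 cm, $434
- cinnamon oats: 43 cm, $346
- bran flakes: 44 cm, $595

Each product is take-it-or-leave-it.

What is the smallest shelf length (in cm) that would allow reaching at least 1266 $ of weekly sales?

Look for the lowest-shelf combination reaching 1266.
Taking oat clusters + fruit rings + bran flakes gives 1316 (≥ 1266) for 100 cm.
Any bundle with less than 100 cm falls short of 1266.

100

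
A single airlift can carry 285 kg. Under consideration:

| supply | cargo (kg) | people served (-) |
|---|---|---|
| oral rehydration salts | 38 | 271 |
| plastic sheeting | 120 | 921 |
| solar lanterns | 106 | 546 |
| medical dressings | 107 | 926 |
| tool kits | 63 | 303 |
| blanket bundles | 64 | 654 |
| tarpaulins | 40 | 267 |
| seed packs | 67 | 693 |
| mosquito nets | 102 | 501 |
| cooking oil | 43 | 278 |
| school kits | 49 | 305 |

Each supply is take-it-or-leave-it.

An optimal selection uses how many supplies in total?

Optimal total is 2551.
For example medical dressings + blanket bundles + seed packs + cooking oil achieves it, using 281 kg.
Every optimal selection uses 4 supplies.

4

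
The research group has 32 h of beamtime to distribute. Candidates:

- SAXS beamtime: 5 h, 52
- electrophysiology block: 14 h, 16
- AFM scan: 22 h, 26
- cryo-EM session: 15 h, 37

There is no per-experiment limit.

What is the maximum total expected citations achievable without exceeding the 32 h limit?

By expected citations per h: SAXS beamtime 10.40, cryo-EM session 2.47, AFM scan 1.18, electrophysiology block 1.14 lead.
Taking 6×SAXS beamtime: 30 h used, 312 in expected citations.
Nothing else within 32 h beats 312.

312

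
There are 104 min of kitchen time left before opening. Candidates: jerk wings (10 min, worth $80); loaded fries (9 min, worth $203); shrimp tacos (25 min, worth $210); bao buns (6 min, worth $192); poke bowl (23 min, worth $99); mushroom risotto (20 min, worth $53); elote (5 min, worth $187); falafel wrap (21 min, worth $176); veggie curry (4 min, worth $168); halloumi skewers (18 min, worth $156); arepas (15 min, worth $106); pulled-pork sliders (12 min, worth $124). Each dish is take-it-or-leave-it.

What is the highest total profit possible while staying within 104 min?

Filling by ratio: loaded fries + shrimp tacos + bao buns + elote + falafel wrap + veggie curry + halloumi skewers + pulled-pork sliders for 1416, with 4 min left unused.
Replace falafel wrap with jerk wings + arepas: the trade gains 10 net, giving 1426 at 104 min.
Every other selection either busts 104 min or fails to beat 1426.

1426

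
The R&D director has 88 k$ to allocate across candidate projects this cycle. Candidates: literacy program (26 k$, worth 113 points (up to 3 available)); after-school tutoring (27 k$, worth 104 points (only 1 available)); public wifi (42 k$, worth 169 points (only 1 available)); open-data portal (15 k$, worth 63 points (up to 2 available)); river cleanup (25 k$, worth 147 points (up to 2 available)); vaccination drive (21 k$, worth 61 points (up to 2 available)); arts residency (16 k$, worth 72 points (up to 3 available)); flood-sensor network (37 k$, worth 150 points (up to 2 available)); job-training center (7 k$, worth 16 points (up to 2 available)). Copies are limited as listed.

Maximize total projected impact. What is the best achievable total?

The ratio heuristic lands on 2×river cleanup + 2×arts residency (438) but leaves 6 k$ idle.
Dropping arts residency frees 16 k$; slotting in open-data portal + job-training center (22 k$) lifts the total to 445 at 88 k$.
Every other selection either busts 88 k$ or exceeds an availability limit or fails to beat 445.

445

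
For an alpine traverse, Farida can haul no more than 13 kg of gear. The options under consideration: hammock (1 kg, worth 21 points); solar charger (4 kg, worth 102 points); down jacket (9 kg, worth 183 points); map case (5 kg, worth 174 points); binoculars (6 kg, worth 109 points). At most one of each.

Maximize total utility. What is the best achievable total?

Ranking by ratio (utility/kg): map case 34.80, solar charger 25.50, hammock 21.00, down jacket 20.33.
Filling by ratio: hammock + solar charger + map case for 297, with 3 kg left unused.
Dropping solar charger frees 4 kg; slotting in binoculars (6 kg) lifts the total to 304 at 12 kg.
The closest alternative, hammock + solar charger + map case, reaches only 297.

304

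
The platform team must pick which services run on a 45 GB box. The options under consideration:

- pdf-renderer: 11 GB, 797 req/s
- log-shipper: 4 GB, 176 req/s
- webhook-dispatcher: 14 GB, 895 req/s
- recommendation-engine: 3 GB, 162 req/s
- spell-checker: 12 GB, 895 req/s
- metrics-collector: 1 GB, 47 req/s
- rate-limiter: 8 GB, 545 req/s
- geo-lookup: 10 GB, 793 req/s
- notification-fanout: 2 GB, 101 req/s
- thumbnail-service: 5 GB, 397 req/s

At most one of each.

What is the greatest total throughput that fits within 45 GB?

3239

Greedy by ratio would take pdf-renderer + recommendation-engine + spell-checker + metrics-collector + geo-lookup + notification-fanout + thumbnail-service: 44 GB used, total 3192.
The 7 GB tied up in notification-fanout and thumbnail-service is better spent on rate-limiter — total rises to 3239 (45 GB).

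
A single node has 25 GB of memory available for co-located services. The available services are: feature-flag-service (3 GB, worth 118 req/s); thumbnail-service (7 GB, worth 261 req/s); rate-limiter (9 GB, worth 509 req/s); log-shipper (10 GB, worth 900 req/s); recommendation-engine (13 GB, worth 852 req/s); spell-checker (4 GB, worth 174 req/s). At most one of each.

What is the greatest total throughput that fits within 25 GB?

Best packing: log-shipper + recommendation-engine — 23 GB, 1752 total.

1752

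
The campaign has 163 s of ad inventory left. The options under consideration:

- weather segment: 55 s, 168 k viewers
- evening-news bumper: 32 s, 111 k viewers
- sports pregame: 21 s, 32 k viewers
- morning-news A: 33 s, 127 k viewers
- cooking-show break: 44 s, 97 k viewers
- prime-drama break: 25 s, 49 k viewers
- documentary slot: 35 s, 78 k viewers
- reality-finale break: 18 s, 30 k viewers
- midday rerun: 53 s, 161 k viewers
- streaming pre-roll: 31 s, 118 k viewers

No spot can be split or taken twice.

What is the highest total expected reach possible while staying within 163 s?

524

Density check — morning-news A 3.85, streaming pre-roll 3.81, evening-news bumper 3.47 are the best per s.
Best packing: weather segment + evening-news bumper + morning-news A + streaming pre-roll — 151 s, 524 total.
Next best is evening-news bumper + morning-news A + midday rerun + streaming pre-roll at 517 (149 s) — short by 7.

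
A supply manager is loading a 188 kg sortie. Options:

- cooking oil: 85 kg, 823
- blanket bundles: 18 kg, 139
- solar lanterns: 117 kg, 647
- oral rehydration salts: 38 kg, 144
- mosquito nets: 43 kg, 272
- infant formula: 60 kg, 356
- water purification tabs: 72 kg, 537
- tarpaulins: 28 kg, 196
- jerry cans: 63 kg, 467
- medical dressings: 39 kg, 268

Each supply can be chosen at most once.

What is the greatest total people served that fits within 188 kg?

1558

Ranking by ratio (people served/kg): cooking oil 9.68, blanket bundles 7.72, water purification tabs 7.46.
The ratio heuristic lands on cooking oil + blanket bundles + water purification tabs (1499) but leaves 13 kg idle.
The 90 kg tied up in blanket bundles and water purification tabs is better spent on jerry cans + medical dressings — total rises to 1558 (187 kg).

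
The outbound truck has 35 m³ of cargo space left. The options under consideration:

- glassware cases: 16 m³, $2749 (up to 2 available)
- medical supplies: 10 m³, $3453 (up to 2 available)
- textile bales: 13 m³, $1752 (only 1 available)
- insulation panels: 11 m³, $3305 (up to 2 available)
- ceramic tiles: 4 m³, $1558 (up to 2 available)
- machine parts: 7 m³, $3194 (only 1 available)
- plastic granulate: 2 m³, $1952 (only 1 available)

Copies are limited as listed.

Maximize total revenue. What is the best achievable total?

Taking the top-ratio shipments first gives medical supplies + 2×ceramic tiles + machine parts + plastic granulate for 11715 (27 m³).
Replace ceramic tiles with medical supplies: the trade gains 1895 net, giving 13610 at 33 m³.

13610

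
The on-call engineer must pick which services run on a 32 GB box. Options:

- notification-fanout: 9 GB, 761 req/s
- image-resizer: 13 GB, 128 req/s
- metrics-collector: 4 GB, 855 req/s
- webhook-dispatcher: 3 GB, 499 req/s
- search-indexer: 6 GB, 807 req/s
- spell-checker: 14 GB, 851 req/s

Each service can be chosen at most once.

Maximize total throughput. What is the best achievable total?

3012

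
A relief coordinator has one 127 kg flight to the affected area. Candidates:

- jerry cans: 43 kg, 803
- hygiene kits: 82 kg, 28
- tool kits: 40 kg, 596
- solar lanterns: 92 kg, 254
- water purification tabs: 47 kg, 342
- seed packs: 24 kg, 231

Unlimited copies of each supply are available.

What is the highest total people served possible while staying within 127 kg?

2202

2×jerry cans + tool kits uses 126 of the 127 kg and totals 2202.
The spare 1 kg is too small for any remaining supply, and no exchange beats 2202.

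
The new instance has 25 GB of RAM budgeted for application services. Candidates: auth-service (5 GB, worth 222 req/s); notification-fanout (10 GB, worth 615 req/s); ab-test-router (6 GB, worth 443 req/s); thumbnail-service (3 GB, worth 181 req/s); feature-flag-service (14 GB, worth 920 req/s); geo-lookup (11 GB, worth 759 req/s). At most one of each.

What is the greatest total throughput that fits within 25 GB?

1679

Greedy by ratio would take auth-service + ab-test-router + thumbnail-service + geo-lookup: 25 GB used, total 1605.
Dropping auth-service and ab-test-router and thumbnail-service frees 14 GB; slotting in feature-flag-service (14 GB) lifts the total to 1679 at 25 GB.
No other feasible combination exceeds 1679.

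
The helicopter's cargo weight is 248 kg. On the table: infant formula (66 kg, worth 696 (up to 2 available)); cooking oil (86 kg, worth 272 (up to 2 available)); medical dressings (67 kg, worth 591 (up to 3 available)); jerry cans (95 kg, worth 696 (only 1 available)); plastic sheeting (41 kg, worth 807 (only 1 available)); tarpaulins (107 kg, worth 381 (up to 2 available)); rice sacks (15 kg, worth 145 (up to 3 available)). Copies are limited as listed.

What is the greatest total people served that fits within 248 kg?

By people served per kg: plastic sheeting 19.68, infant formula 10.55, rice sacks 9.67 lead.
Filling by ratio: 2×infant formula + plastic sheeting + 3×rice sacks for 2634, with 30 kg left unused.
Dropping 3×rice sacks frees 45 kg; slotting in medical dressings (67 kg) lifts the total to 2790 at 240 kg.

2790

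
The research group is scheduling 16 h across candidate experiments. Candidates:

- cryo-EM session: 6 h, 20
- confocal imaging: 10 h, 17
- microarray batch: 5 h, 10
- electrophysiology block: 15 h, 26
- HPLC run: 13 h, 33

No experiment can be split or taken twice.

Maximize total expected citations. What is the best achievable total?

37

Filling by ratio: cryo-EM session + microarray batch for 30, with 5 h left unused.
The 5 h tied up in microarray batch is better spent on confocal imaging — total rises to 37 (16 h).
Runner-up HPLC run tops out at 33.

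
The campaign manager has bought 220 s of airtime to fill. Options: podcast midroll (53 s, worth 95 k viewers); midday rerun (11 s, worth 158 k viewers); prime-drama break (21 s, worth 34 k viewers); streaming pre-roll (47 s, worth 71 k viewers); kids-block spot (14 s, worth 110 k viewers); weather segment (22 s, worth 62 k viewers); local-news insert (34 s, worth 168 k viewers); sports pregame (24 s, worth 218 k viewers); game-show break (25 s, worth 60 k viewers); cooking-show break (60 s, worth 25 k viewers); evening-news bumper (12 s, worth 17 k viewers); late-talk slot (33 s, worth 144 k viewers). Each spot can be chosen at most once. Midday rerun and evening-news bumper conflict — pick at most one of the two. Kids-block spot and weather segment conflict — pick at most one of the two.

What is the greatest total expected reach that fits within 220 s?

987

Best packing: podcast midroll + midday rerun + prime-drama break + kids-block spot + local-news insert + sports pregame + game-show break + late-talk slot — 215 s, 987 total.
Next best is podcast midroll + midday rerun + streaming pre-roll + kids-block spot + local-news insert + sports pregame + late-talk slot at 964 (216 s) — short by 23.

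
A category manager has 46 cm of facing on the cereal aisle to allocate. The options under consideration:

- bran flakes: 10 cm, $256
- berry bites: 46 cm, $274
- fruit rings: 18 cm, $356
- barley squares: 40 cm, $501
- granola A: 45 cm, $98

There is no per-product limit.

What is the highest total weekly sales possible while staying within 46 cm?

1024

Taking 4×bran flakes: 40 cm used, 1024 in weekly sales.
The spare 6 cm is too small for any remaining product, and no exchange beats 1024.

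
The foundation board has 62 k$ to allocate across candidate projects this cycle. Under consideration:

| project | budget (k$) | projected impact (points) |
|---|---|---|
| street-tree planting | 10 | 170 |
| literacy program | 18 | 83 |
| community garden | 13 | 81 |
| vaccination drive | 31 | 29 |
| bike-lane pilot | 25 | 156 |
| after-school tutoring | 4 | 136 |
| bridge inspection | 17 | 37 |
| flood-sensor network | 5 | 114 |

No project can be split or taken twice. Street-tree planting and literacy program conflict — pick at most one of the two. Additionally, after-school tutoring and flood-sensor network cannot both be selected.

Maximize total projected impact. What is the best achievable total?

543

Taking street-tree planting + community garden + bike-lane pilot + after-school tutoring: 52 k$ used, 543 in projected impact.
No other feasible combination exceeds 543.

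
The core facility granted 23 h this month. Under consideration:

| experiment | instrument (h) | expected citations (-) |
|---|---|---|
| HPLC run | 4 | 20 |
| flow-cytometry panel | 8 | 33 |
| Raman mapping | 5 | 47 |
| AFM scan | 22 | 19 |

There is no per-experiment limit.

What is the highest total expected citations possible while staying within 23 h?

188

Taking 4×Raman mapping: 20 h used, 188 in expected citations.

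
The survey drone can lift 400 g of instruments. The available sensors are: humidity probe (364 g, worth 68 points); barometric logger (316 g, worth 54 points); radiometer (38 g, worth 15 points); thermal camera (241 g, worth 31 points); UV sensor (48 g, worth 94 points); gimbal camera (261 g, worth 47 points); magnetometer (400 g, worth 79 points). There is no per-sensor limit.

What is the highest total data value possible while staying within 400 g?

752

8×UV sensor uses 384 of the 400 g and totals 752.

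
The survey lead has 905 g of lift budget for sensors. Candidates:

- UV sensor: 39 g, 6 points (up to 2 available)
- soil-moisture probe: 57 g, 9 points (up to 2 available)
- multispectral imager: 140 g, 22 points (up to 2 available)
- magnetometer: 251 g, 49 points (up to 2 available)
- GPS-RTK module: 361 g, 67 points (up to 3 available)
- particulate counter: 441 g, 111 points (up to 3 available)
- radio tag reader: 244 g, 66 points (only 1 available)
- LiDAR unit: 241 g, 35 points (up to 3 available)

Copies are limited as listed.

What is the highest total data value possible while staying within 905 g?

222

Greedy by ratio would take 2×UV sensor + 2×soil-moisture probe + particulate counter + radio tag reader: 877 g used, total 207.
The 436 g tied up in 2×UV sensor and 2×soil-moisture probe and radio tag reader is better spent on particulate counter — total rises to 222 (882 g).
Nothing else within 905 g beats 222.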